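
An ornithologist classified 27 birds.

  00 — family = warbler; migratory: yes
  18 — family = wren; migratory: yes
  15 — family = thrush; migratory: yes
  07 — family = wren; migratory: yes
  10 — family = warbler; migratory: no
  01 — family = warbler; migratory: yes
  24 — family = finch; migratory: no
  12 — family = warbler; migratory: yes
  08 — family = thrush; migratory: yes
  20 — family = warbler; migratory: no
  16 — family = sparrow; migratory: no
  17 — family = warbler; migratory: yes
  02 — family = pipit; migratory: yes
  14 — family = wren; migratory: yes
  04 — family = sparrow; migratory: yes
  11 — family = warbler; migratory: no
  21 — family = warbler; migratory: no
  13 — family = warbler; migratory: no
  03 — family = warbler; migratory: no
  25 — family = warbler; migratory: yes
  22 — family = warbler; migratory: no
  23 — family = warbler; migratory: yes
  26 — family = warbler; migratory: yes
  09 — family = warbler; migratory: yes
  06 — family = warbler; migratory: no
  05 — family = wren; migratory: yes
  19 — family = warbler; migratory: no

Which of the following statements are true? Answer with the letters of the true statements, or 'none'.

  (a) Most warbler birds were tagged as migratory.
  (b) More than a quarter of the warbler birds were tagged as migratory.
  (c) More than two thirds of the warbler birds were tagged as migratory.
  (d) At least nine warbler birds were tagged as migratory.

(b)

|A| = 17, |A ∩ B| = 8, |A ∖ B| = 9.
(a) |A ∩ B| > |A ∖ B|: fails.
(b) |A ∩ B| / |A| > 1/4: holds.
(c) |A ∩ B| / |A| > 2/3: fails.
(d) |A ∩ B| ≥ 9: fails.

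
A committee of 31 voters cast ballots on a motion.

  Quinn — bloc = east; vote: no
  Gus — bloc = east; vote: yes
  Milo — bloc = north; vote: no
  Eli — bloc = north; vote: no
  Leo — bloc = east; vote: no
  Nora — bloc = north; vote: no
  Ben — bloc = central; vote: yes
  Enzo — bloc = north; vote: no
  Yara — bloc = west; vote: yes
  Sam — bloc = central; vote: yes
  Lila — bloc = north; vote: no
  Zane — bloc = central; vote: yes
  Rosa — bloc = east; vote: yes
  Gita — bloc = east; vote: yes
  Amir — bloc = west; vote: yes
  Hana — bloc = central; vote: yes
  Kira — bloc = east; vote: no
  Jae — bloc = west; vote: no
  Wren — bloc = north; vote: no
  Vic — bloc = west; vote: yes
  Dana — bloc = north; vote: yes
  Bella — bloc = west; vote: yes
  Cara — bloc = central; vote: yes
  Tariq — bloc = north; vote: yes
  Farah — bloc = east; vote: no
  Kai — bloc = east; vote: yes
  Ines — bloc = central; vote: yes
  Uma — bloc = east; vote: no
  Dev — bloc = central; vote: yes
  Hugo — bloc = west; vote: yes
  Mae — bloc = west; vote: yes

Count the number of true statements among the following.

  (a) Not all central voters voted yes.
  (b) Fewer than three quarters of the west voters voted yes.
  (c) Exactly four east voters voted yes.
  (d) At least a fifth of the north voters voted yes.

(a) central: |A| = 7, |A ∩ B| = 7; needs A ⊄ B (|A ∖ B| ≥ 1) — false.
(b) west: |A| = 7, |A ∩ B| = 6; needs |A ∩ B| / |A| < 3/4 — false.
(c) east: |A| = 9, |A ∩ B| = 4; needs |A ∩ B| = 4 — true.
(d) north: |A| = 8, |A ∩ B| = 2; needs |A ∩ B| / |A| ≥ 1/5 — true.

2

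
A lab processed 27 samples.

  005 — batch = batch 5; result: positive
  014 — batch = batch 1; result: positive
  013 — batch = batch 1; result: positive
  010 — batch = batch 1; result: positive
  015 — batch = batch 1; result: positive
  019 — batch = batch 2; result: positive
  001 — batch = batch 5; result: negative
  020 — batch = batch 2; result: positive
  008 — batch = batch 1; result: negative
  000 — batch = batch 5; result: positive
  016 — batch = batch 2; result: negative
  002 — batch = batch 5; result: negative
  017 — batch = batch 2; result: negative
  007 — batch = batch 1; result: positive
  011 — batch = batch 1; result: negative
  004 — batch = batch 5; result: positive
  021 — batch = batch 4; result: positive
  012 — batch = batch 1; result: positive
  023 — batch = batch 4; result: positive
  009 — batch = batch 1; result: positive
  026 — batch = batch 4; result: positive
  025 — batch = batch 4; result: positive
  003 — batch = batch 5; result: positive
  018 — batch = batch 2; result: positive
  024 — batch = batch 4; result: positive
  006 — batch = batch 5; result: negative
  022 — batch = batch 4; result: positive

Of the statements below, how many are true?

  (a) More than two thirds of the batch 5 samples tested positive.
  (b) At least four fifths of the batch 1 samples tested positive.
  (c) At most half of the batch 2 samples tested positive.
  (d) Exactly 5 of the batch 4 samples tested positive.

0

(a) batch 5: |A| = 7, |A ∩ B| = 4; needs |A ∩ B| / |A| > 2/3 — false.
(b) batch 1: |A| = 9, |A ∩ B| = 7; needs |A ∩ B| / |A| ≥ 4/5 — false.
(c) batch 2: |A| = 5, |A ∩ B| = 3; needs |A ∩ B| ≤ |A ∖ B| — false.
(d) batch 4: |A| = 6, |A ∩ B| = 6; needs |A ∩ B| = 5 — false.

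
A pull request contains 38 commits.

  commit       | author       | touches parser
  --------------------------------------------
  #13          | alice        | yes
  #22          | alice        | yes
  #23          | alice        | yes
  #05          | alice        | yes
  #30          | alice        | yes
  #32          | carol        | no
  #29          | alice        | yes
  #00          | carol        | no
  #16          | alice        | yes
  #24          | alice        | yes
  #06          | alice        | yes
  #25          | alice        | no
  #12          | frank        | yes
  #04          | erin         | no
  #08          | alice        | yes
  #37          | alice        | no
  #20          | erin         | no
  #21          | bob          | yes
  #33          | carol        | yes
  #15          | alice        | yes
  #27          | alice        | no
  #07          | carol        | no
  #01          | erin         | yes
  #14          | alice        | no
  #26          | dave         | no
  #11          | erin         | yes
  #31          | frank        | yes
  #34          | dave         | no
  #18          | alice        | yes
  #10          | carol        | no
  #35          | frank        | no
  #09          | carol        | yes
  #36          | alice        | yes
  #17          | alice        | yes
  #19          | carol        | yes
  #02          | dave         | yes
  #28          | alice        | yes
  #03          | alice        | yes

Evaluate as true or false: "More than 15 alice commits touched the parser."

True

The determiner here denotes the relation: |A ∩ B| > 15.
|A| = 20, |A ∩ B| = 16, |A ∖ B| = 4.
|A ∩ B| = 16, so the statement is true.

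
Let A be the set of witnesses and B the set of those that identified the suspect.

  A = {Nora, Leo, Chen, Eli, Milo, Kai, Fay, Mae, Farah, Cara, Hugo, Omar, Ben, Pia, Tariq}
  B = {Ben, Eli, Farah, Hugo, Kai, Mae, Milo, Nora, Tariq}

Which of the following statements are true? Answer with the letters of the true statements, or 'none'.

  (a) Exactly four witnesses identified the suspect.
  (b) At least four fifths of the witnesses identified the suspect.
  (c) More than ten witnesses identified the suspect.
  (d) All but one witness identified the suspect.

none

|A| = 15, |A ∩ B| = 9, |A ∖ B| = 6.
(a) |A ∩ B| = 4: fails.
(b) |A ∩ B| / |A| ≥ 4/5: fails.
(c) |A ∩ B| > 10: fails.
(d) |A ∖ B| = 1: fails.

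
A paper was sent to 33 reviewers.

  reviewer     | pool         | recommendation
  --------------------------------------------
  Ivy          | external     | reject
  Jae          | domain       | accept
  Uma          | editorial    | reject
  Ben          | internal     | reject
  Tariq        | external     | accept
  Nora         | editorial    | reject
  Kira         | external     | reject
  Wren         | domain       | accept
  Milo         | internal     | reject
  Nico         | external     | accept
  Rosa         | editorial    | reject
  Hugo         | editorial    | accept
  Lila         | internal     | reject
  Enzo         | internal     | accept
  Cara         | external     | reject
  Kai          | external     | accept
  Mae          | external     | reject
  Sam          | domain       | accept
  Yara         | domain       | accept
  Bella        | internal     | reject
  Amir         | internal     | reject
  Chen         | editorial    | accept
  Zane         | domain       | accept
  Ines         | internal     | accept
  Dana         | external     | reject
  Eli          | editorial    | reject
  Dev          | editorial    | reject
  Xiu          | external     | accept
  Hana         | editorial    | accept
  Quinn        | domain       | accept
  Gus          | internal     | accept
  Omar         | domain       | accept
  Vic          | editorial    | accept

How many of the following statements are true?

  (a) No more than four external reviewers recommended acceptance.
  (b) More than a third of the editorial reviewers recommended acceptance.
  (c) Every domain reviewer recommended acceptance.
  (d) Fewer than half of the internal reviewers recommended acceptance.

4

(a) external: |A| = 9, |A ∩ B| = 4; needs |A ∩ B| ≤ 4 — true.
(b) editorial: |A| = 9, |A ∩ B| = 4; needs |A ∩ B| / |A| > 1/3 — true.
(c) domain: |A| = 7, |A ∩ B| = 7; needs A ⊆ B, i.e. every element of A is in B (|A ∖ B| = 0) — true.
(d) internal: |A| = 8, |A ∩ B| = 3; needs |A ∩ B| < |A ∖ B| — true.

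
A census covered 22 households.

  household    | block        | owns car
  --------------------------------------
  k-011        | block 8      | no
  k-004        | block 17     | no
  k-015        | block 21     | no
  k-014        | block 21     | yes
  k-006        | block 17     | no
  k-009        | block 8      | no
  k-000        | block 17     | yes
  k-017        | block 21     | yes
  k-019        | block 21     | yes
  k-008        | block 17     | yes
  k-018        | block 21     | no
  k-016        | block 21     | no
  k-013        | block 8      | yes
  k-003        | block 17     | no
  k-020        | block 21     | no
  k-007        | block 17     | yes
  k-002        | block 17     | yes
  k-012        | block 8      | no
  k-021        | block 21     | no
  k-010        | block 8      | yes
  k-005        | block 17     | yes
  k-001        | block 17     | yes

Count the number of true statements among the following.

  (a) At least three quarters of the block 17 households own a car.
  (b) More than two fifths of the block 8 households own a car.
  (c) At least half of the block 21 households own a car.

(a) block 17: |A| = 9, |A ∩ B| = 6; needs |A ∩ B| / |A| ≥ 3/4 — false.
(b) block 8: |A| = 5, |A ∩ B| = 2; needs |A ∩ B| / |A| > 2/5 — false.
(c) block 21: |A| = 8, |A ∩ B| = 3; needs |A ∩ B| ≥ |A ∖ B| — false.

0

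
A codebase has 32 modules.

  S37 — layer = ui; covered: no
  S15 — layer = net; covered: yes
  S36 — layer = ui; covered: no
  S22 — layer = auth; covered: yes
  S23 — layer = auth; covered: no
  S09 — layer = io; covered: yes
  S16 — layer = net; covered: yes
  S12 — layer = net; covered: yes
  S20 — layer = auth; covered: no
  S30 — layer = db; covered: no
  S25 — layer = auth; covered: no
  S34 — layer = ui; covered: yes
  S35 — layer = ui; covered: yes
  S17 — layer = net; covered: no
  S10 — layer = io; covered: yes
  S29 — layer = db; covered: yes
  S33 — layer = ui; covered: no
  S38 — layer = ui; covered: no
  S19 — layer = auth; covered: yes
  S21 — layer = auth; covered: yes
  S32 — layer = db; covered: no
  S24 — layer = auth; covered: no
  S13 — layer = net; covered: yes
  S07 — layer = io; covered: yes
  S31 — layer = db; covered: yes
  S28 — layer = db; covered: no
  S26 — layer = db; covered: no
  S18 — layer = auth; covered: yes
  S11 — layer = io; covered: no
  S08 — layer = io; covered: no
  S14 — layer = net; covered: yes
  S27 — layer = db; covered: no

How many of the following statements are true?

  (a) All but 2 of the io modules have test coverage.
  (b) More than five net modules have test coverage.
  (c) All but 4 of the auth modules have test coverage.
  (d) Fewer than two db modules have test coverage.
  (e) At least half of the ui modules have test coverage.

2

(a) io: |A| = 5, |A ∩ B| = 3; needs |A ∖ B| = 2 — true.
(b) net: |A| = 6, |A ∩ B| = 5; needs |A ∩ B| > 5 — false.
(c) auth: |A| = 8, |A ∩ B| = 4; needs |A ∖ B| = 4 — true.
(d) db: |A| = 7, |A ∩ B| = 2; needs |A ∩ B| < 2 — false.
(e) ui: |A| = 6, |A ∩ B| = 2; needs |A ∩ B| ≥ |A ∖ B| — false.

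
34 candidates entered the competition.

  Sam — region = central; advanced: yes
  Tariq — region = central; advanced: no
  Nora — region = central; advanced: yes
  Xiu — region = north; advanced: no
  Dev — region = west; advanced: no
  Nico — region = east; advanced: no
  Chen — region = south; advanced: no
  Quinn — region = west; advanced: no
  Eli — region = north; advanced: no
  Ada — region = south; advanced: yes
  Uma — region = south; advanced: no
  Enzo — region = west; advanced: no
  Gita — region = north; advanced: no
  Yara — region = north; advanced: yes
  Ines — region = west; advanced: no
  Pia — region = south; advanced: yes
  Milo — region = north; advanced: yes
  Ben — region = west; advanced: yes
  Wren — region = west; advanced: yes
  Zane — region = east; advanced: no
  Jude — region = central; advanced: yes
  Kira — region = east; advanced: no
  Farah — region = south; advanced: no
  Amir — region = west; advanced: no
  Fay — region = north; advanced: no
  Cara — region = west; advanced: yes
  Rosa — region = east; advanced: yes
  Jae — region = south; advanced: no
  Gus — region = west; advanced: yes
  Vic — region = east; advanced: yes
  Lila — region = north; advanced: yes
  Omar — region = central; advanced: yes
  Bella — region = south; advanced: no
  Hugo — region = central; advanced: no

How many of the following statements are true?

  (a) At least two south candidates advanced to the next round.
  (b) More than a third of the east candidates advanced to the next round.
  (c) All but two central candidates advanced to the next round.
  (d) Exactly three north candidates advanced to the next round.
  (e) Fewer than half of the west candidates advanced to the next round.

(a) south: |A| = 7, |A ∩ B| = 2; needs |A ∩ B| ≥ 2 — true.
(b) east: |A| = 5, |A ∩ B| = 2; needs |A ∩ B| / |A| > 1/3 — true.
(c) central: |A| = 6, |A ∩ B| = 4; needs |A ∖ B| = 2 — true.
(d) north: |A| = 7, |A ∩ B| = 3; needs |A ∩ B| = 3 — true.
(e) west: |A| = 9, |A ∩ B| = 4; needs |A ∩ B| < |A ∖ B| — true.

5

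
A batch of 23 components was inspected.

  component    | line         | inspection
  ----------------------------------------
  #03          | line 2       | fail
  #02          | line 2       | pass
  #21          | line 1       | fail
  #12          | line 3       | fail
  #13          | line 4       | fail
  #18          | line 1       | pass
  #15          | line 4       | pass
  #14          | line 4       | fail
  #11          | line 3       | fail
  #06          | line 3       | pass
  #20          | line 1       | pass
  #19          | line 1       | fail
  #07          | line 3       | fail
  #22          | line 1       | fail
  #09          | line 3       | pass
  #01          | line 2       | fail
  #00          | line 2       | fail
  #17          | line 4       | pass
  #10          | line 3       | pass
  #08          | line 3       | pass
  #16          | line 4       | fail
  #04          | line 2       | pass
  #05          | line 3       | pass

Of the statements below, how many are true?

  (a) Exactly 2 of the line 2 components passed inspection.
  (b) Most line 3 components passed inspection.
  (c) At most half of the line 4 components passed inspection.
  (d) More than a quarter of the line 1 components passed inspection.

(a) line 2: |A| = 5, |A ∩ B| = 2; needs |A ∩ B| = 2 — true.
(b) line 3: |A| = 8, |A ∩ B| = 5; needs |A ∩ B| > |A ∖ B| — true.
(c) line 4: |A| = 5, |A ∩ B| = 2; needs |A ∩ B| ≤ |A ∖ B| — true.
(d) line 1: |A| = 5, |A ∩ B| = 2; needs |A ∩ B| / |A| > 1/4 — true.

4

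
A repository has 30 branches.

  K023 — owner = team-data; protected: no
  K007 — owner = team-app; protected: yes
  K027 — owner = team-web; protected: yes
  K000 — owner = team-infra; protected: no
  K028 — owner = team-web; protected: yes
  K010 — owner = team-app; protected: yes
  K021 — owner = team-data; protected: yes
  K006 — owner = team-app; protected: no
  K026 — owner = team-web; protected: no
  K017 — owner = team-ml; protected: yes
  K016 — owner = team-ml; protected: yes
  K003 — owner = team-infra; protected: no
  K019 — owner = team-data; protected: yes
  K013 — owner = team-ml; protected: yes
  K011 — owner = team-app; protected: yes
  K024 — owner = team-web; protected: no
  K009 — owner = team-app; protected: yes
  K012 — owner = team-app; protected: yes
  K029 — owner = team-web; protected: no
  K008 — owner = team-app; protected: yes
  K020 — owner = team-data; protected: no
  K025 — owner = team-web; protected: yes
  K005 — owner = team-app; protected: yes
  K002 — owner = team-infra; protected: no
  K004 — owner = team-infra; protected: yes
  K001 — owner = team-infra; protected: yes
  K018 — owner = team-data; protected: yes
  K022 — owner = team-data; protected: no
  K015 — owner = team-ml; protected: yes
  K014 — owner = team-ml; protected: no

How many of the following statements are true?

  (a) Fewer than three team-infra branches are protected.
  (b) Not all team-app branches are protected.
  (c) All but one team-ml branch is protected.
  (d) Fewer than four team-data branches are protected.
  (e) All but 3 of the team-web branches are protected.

5

(a) team-infra: |A| = 5, |A ∩ B| = 2; needs |A ∩ B| < 3 — true.
(b) team-app: |A| = 8, |A ∩ B| = 7; needs A ⊄ B (|A ∖ B| ≥ 1) — true.
(c) team-ml: |A| = 5, |A ∩ B| = 4; needs |A ∖ B| = 1 — true.
(d) team-data: |A| = 6, |A ∩ B| = 3; needs |A ∩ B| < 4 — true.
(e) team-web: |A| = 6, |A ∩ B| = 3; needs |A ∖ B| = 3 — true.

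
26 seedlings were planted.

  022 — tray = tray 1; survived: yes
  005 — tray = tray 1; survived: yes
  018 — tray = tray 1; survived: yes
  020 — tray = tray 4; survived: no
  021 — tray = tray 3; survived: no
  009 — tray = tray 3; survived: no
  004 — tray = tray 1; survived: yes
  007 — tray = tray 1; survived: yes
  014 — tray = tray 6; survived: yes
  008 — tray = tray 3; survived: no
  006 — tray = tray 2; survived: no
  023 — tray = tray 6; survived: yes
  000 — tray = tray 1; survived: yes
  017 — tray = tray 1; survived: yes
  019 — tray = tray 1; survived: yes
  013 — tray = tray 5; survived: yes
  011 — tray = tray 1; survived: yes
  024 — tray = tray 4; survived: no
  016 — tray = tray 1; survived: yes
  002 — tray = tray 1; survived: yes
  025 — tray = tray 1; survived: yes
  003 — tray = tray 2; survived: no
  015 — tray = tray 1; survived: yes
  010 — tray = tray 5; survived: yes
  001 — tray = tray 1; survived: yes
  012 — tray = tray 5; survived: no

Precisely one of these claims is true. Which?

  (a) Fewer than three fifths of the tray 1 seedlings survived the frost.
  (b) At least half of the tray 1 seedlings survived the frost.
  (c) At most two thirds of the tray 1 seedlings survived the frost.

|A| = 14, |A ∩ B| = 14, |A ∖ B| = 0.
(a) requires |A ∩ B| / |A| < 3/5: false.
(b) requires |A ∩ B| ≥ |A ∖ B|: true.
(c) requires |A ∩ B| / |A| ≤ 2/3: false.

(b)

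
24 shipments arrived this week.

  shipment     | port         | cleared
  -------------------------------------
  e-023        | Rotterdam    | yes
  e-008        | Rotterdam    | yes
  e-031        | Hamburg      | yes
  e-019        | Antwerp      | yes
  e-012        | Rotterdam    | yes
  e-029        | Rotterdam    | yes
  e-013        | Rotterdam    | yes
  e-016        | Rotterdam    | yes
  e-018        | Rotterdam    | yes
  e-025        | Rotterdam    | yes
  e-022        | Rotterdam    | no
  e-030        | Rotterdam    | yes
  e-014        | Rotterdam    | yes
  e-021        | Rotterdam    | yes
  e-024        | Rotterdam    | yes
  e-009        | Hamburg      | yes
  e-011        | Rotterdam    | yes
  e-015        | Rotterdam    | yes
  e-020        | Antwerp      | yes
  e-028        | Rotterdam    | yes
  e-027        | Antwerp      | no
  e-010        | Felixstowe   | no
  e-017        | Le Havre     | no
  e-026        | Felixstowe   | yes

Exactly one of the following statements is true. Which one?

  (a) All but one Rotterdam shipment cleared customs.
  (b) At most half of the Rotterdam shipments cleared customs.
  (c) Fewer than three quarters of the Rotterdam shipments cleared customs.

(a)

|A| = 16, |A ∩ B| = 15, |A ∖ B| = 1.
(a) requires |A ∖ B| = 1: true.
(b) requires |A ∩ B| ≤ |A ∖ B|: false.
(c) requires |A ∩ B| / |A| < 3/4: false.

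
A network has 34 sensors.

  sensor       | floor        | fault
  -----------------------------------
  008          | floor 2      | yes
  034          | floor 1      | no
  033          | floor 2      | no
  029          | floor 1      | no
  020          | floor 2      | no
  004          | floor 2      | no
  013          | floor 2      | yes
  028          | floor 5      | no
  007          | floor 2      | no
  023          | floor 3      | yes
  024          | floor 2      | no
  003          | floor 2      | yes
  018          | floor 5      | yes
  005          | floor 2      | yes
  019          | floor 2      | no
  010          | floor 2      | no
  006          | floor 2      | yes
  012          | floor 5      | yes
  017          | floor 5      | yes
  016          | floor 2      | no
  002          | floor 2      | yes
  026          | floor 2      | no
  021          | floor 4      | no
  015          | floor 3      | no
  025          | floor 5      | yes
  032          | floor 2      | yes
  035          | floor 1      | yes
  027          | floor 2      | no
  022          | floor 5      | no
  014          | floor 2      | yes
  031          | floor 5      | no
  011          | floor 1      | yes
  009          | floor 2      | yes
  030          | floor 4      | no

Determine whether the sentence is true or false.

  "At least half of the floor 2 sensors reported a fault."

False

'At least half of the floor 2 sensors reported a fault' holds iff |A ∩ B| ≥ |A ∖ B|.
|A| = 19, |A ∩ B| = 9, |A ∖ B| = 10.
9 < 10, so the statement is false.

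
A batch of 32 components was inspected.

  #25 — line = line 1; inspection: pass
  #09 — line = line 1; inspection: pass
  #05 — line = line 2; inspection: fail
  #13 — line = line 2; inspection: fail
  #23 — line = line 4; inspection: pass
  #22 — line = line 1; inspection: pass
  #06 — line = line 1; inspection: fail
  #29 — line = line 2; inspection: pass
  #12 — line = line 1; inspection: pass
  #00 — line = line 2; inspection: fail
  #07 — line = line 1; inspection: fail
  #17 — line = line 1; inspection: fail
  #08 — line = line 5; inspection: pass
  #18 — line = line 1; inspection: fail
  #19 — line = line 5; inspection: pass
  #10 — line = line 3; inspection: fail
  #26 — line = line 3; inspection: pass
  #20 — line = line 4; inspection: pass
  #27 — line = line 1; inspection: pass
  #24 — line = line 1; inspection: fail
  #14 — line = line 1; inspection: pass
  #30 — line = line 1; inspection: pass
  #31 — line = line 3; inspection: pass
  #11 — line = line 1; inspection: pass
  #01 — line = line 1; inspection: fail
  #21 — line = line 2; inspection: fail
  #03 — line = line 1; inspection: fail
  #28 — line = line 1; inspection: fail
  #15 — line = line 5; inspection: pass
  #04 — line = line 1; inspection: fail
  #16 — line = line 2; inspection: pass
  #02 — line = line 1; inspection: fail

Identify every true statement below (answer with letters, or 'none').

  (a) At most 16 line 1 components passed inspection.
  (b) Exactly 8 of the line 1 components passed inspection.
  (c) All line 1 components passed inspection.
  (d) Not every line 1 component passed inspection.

|A| = 18, |A ∩ B| = 8, |A ∖ B| = 10.
(a) |A ∩ B| ≤ 16: holds.
(b) |A ∩ B| = 8: holds.
(c) A ⊆ B, i.e. every element of A is in B (|A ∖ B| = 0): fails.
(d) A ⊄ B (|A ∖ B| ≥ 1): holds.

(a), (b), (d)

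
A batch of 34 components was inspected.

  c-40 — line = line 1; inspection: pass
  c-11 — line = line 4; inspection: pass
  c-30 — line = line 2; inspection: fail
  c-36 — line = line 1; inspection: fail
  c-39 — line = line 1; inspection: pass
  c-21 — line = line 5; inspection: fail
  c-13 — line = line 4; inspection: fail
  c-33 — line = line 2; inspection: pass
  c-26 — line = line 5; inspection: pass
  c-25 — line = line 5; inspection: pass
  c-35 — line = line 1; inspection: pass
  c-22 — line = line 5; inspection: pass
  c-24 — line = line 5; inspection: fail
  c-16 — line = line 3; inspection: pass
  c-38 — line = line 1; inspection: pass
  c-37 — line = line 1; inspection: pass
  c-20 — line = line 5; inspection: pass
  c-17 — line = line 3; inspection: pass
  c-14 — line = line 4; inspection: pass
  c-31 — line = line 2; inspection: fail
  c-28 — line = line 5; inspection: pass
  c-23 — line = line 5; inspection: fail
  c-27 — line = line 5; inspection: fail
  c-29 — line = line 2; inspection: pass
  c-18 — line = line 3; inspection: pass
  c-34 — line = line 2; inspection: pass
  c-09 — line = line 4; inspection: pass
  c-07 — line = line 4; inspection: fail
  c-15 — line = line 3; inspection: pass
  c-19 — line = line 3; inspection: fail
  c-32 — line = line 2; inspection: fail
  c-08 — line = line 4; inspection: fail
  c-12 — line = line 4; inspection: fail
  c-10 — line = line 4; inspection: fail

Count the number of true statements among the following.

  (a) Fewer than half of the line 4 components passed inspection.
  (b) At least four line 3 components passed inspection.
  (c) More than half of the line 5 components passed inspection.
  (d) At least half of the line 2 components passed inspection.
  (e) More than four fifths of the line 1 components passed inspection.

(a) line 4: |A| = 8, |A ∩ B| = 3; needs |A ∩ B| < |A ∖ B| — true.
(b) line 3: |A| = 5, |A ∩ B| = 4; needs |A ∩ B| ≥ 4 — true.
(c) line 5: |A| = 9, |A ∩ B| = 5; needs |A ∩ B| > |A ∖ B| — true.
(d) line 2: |A| = 6, |A ∩ B| = 3; needs |A ∩ B| ≥ |A ∖ B| — true.
(e) line 1: |A| = 6, |A ∩ B| = 5; needs |A ∩ B| / |A| > 4/5 — true.

5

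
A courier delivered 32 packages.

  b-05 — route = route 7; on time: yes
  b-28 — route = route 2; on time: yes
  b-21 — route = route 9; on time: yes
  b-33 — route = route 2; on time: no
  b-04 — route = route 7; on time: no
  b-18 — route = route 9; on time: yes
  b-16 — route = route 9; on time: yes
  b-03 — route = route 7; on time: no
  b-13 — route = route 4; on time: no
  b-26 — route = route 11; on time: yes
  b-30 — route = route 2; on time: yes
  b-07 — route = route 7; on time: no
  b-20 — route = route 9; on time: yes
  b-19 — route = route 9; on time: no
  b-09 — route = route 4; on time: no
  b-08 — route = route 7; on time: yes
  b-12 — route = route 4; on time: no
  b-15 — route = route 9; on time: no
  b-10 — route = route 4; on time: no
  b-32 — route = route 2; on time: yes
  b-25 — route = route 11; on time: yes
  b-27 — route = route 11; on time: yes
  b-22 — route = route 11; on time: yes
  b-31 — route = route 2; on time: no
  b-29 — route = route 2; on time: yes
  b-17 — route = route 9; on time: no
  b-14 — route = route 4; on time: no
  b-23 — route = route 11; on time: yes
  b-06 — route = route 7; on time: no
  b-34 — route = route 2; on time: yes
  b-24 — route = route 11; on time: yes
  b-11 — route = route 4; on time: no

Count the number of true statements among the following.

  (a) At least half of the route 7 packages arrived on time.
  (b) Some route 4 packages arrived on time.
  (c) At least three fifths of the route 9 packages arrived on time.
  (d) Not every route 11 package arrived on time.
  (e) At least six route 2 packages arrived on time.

(a) route 7: |A| = 6, |A ∩ B| = 2; needs |A ∩ B| ≥ |A ∖ B| — false.
(b) route 4: |A| = 6, |A ∩ B| = 0; needs A ∩ B ≠ ∅ (|A ∩ B| ≥ 1) — false.
(c) route 9: |A| = 7, |A ∩ B| = 4; needs |A ∩ B| / |A| ≥ 3/5 — false.
(d) route 11: |A| = 6, |A ∩ B| = 6; needs A ⊄ B (|A ∖ B| ≥ 1) — false.
(e) route 2: |A| = 7, |A ∩ B| = 5; needs |A ∩ B| ≥ 6 — false.

0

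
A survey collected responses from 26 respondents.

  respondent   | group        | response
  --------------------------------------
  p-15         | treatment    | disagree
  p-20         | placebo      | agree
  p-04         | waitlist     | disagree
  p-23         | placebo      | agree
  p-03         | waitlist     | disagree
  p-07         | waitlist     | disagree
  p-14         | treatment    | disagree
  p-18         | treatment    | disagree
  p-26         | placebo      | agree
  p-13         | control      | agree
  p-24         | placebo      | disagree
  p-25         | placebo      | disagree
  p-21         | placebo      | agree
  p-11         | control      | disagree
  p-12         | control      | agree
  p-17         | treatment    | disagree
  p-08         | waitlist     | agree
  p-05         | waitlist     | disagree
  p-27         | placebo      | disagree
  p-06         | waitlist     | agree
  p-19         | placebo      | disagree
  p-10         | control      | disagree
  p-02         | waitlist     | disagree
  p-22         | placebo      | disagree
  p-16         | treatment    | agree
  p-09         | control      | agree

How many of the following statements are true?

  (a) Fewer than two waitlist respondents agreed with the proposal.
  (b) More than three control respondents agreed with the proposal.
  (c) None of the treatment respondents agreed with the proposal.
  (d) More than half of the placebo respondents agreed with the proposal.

0

(a) waitlist: |A| = 7, |A ∩ B| = 2; needs |A ∩ B| < 2 — false.
(b) control: |A| = 5, |A ∩ B| = 3; needs |A ∩ B| > 3 — false.
(c) treatment: |A| = 5, |A ∩ B| = 1; needs A ∩ B = ∅ (|A ∩ B| = 0) — false.
(d) placebo: |A| = 9, |A ∩ B| = 4; needs |A ∩ B| > |A ∖ B| — false.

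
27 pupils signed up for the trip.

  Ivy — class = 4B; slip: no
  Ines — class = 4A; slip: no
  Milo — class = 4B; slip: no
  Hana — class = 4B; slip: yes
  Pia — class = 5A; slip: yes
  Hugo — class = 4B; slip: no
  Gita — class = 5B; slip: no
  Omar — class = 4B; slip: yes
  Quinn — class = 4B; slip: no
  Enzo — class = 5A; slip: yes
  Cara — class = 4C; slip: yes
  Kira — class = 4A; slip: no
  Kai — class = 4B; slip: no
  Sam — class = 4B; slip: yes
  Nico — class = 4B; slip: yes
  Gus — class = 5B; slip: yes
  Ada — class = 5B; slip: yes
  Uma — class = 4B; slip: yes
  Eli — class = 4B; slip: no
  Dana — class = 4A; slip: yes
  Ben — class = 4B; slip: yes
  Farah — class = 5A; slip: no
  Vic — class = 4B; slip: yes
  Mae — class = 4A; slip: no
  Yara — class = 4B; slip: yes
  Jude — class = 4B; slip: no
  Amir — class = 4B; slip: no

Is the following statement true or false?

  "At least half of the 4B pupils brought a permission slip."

The determiner here denotes the relation: |A ∩ B| ≥ |A ∖ B|.
|A| = 16, |A ∩ B| = 8, |A ∖ B| = 8.
8 = 8, so the statement is true.

True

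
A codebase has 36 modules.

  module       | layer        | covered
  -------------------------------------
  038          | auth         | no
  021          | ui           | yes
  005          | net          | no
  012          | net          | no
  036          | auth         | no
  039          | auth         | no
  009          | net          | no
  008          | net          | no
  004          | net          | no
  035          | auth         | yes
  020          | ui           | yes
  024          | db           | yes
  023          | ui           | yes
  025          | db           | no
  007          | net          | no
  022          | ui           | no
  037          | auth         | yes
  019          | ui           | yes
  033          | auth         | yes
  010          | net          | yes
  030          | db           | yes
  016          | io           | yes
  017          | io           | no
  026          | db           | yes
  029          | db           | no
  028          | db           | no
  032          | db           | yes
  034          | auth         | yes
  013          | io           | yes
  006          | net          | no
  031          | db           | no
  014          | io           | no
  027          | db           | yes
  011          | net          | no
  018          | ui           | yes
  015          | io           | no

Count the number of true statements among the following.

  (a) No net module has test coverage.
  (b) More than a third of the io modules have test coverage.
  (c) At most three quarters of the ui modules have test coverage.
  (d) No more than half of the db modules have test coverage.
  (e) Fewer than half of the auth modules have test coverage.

(a) net: |A| = 9, |A ∩ B| = 1; needs A ∩ B = ∅ (|A ∩ B| = 0) — false.
(b) io: |A| = 5, |A ∩ B| = 2; needs |A ∩ B| / |A| > 1/3 — true.
(c) ui: |A| = 6, |A ∩ B| = 5; needs |A ∩ B| / |A| ≤ 3/4 — false.
(d) db: |A| = 9, |A ∩ B| = 5; needs |A ∩ B| ≤ |A ∖ B| — false.
(e) auth: |A| = 7, |A ∩ B| = 4; needs |A ∩ B| < |A ∖ B| — false.

1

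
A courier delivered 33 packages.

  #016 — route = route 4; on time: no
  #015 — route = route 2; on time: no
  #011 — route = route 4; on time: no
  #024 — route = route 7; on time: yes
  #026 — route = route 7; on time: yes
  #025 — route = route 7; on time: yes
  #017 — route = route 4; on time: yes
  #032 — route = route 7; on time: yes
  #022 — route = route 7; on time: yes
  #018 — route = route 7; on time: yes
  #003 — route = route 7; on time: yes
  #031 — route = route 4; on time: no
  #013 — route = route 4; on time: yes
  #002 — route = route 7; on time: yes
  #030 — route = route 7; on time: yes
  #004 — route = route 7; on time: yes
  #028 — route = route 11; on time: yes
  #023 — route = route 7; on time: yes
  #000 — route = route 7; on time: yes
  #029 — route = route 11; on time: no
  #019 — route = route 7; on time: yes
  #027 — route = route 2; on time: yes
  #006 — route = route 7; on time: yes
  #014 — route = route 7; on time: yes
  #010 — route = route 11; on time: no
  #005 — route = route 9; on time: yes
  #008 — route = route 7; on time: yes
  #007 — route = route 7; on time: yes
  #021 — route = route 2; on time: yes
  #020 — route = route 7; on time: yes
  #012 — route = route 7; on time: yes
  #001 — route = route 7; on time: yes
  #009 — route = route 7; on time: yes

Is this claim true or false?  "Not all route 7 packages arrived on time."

False

The determiner here denotes the relation: A ⊄ B (|A ∖ B| ≥ 1).
|A| = 21, |A ∩ B| = 21, |A ∖ B| = 0.
So the statement is false.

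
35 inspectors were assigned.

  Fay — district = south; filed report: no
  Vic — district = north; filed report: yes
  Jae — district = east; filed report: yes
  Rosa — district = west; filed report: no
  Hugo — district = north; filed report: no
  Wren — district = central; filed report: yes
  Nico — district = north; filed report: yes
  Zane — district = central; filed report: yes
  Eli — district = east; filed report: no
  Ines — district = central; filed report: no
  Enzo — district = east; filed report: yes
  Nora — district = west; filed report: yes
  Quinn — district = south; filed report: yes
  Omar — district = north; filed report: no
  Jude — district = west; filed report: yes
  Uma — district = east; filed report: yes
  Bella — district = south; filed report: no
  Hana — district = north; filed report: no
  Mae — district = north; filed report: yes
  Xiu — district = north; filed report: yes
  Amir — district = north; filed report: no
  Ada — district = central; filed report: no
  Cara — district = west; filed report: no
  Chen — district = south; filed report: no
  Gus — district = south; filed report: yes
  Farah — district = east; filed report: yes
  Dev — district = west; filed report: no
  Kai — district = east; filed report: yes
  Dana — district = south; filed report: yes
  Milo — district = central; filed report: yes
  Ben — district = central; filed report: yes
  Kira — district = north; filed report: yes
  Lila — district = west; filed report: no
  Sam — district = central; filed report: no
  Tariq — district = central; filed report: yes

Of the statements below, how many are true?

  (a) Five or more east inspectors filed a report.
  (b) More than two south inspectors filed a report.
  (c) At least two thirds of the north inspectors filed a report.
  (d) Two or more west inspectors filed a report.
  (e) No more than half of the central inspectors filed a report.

3

(a) east: |A| = 6, |A ∩ B| = 5; needs |A ∩ B| ≥ 5 — true.
(b) south: |A| = 6, |A ∩ B| = 3; needs |A ∩ B| > 2 — true.
(c) north: |A| = 9, |A ∩ B| = 5; needs |A ∩ B| / |A| ≥ 2/3 — false.
(d) west: |A| = 6, |A ∩ B| = 2; needs |A ∩ B| ≥ 2 — true.
(e) central: |A| = 8, |A ∩ B| = 5; needs |A ∩ B| ≤ |A ∖ B| — false.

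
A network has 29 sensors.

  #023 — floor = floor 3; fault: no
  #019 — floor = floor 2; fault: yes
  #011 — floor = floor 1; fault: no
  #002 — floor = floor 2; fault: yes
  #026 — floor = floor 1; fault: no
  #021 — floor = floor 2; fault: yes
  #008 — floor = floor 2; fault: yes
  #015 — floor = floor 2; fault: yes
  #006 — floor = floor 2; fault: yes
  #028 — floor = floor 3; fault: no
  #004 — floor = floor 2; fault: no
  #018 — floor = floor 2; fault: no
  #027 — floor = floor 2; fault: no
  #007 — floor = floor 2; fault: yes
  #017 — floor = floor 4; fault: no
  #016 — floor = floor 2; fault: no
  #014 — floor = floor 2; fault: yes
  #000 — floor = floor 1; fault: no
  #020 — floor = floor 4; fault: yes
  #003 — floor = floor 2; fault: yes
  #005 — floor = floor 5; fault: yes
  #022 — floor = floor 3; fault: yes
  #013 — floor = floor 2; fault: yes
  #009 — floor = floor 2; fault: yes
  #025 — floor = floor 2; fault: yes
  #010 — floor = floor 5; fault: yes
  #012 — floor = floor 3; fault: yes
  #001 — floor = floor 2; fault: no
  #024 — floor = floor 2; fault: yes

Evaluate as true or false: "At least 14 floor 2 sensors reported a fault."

The determiner here denotes the relation: |A ∩ B| ≥ 14.
|A| = 18, |A ∩ B| = 13, |A ∖ B| = 5.
|A ∩ B| = 13, so the statement is false.

False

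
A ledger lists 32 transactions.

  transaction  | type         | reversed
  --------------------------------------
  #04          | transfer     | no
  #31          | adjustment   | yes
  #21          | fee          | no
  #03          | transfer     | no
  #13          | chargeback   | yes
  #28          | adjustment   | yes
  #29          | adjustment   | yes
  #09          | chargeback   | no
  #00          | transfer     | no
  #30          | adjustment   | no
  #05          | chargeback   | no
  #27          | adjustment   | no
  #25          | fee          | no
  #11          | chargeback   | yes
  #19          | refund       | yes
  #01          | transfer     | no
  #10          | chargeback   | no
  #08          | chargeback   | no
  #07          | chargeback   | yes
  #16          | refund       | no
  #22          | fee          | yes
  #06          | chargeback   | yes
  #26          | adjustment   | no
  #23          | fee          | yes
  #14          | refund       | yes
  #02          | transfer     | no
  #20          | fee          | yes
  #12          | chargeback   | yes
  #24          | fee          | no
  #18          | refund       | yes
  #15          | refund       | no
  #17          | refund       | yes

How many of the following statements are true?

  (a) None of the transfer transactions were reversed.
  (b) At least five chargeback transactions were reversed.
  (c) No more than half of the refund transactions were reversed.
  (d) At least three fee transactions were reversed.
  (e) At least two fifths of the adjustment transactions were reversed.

(a) transfer: |A| = 5, |A ∩ B| = 0; needs A ∩ B = ∅ (|A ∩ B| = 0) — true.
(b) chargeback: |A| = 9, |A ∩ B| = 5; needs |A ∩ B| ≥ 5 — true.
(c) refund: |A| = 6, |A ∩ B| = 4; needs |A ∩ B| ≤ |A ∖ B| — false.
(d) fee: |A| = 6, |A ∩ B| = 3; needs |A ∩ B| ≥ 3 — true.
(e) adjustment: |A| = 6, |A ∩ B| = 3; needs |A ∩ B| / |A| ≥ 2/5 — true.

4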